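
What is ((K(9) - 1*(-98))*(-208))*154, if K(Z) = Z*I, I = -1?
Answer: -2850848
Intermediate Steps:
K(Z) = -Z (K(Z) = Z*(-1) = -Z)
((K(9) - 1*(-98))*(-208))*154 = ((-1*9 - 1*(-98))*(-208))*154 = ((-9 + 98)*(-208))*154 = (89*(-208))*154 = -18512*154 = -2850848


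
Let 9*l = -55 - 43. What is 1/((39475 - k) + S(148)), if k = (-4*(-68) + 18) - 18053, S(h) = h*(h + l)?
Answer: 9/697774 ≈ 1.2898e-5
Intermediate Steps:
l = -98/9 (l = (-55 - 43)/9 = (⅑)*(-98) = -98/9 ≈ -10.889)
S(h) = h*(-98/9 + h) (S(h) = h*(h - 98/9) = h*(-98/9 + h))
k = -17763 (k = (272 + 18) - 18053 = 290 - 18053 = -17763)
1/((39475 - k) + S(148)) = 1/((39475 - 1*(-17763)) + (⅑)*148*(-98 + 9*148)) = 1/((39475 + 17763) + (⅑)*148*(-98 + 1332)) = 1/(57238 + (⅑)*148*1234) = 1/(57238 + 182632/9) = 1/(697774/9) = 9/697774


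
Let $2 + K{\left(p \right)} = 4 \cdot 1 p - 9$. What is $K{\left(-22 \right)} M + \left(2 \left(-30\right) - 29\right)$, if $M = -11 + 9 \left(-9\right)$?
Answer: $9019$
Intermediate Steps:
$M = -92$ ($M = -11 - 81 = -92$)
$K{\left(p \right)} = -11 + 4 p$ ($K{\left(p \right)} = -2 + \left(4 \cdot 1 p - 9\right) = -2 + \left(4 p - 9\right) = -2 + \left(-9 + 4 p\right) = -11 + 4 p$)
$K{\left(-22 \right)} M + \left(2 \left(-30\right) - 29\right) = \left(-11 + 4 \left(-22\right)\right) \left(-92\right) + \left(2 \left(-30\right) - 29\right) = \left(-11 - 88\right) \left(-92\right) - 89 = \left(-99\right) \left(-92\right) - 89 = 9108 - 89 = 9019$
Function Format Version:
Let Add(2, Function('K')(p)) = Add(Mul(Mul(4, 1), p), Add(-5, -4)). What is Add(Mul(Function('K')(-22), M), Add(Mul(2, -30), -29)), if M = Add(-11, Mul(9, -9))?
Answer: 9019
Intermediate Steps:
M = -92 (M = Add(-11, -81) = -92)
Function('K')(p) = Add(-11, Mul(4, p)) (Function('K')(p) = Add(-2, Add(Mul(Mul(4, 1), p), Add(-5, -4))) = Add(-2, Add(Mul(4, p), -9)) = Add(-2, Add(-9, Mul(4, p))) = Add(-11, Mul(4, p)))
Add(Mul(Function('K')(-22), M), Add(Mul(2, -30), -29)) = Add(Mul(Add(-11, Mul(4, -22)), -92), Add(Mul(2, -30), -29)) = Add(Mul(Add(-11, -88), -92), Add(-60, -29)) = Add(Mul(-99, -92), -89) = Add(9108, -89) = 9019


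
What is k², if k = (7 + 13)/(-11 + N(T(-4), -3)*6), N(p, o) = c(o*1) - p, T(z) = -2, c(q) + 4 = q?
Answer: 400/1681 ≈ 0.23795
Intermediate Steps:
c(q) = -4 + q
N(p, o) = -4 + o - p (N(p, o) = (-4 + o*1) - p = (-4 + o) - p = -4 + o - p)
k = -20/41 (k = (7 + 13)/(-11 + (-4 - 3 - 1*(-2))*6) = 20/(-11 + (-4 - 3 + 2)*6) = 20/(-11 - 5*6) = 20/(-11 - 30) = 20/(-41) = 20*(-1/41) = -20/41 ≈ -0.48780)
k² = (-20/41)² = 400/1681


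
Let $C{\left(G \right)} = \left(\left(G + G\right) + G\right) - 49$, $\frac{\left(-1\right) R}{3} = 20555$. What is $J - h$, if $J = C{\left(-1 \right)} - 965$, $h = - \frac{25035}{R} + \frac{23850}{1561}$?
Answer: $- \frac{6627017266}{6417271} \approx -1032.7$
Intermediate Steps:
$R = -61665$ ($R = \left(-3\right) 20555 = -61665$)
$h = \frac{100652659}{6417271}$ ($h = - \frac{25035}{-61665} + \frac{23850}{1561} = \left(-25035\right) \left(- \frac{1}{61665}\right) + 23850 \cdot \frac{1}{1561} = \frac{1669}{4111} + \frac{23850}{1561} = \frac{100652659}{6417271} \approx 15.685$)
$C{\left(G \right)} = -49 + 3 G$ ($C{\left(G \right)} = \left(2 G + G\right) - 49 = 3 G - 49 = -49 + 3 G$)
$J = -1017$ ($J = \left(-49 + 3 \left(-1\right)\right) - 965 = \left(-49 - 3\right) - 965 = -52 - 965 = -1017$)
$J - h = -1017 - \frac{100652659}{6417271} = - \frac{6627017266}{6417271}$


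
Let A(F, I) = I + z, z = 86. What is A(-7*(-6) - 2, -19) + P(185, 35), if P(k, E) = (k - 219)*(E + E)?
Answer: -2313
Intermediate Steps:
P(k, E) = 2*E*(-219 + k) (P(k, E) = (-219 + k)*(2*E) = 2*E*(-219 + k))
A(F, I) = 86 + I (A(F, I) = I + 86 = 86 + I)
A(-7*(-6) - 2, -19) + P(185, 35) = (86 - 19) + 2*35*(-219 + 185) = 67 + 2*35*(-34) = 67 - 2380 = -2313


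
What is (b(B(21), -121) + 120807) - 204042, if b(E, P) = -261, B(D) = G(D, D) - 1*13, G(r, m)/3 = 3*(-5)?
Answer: -83496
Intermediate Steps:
G(r, m) = -45 (G(r, m) = 3*(3*(-5)) = 3*(-15) = -45)
B(D) = -58 (B(D) = -45 - 1*13 = -45 - 13 = -58)
(b(B(21), -121) + 120807) - 204042 = (-261 + 120807) - 204042 = 120546 - 204042 = -83496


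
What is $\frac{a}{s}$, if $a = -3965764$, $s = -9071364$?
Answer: $\frac{991441}{2267841} \approx 0.43717$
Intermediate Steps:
$\frac{a}{s} = - \frac{3965764}{-9071364} = \left(-3965764\right) \left(- \frac{1}{9071364}\right) = \frac{991441}{2267841}$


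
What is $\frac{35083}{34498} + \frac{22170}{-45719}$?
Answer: $\frac{839139017}{1577214062} \approx 0.53204$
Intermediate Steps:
$\frac{35083}{34498} + \frac{22170}{-45719} = 35083 \cdot \frac{1}{34498} + 22170 \left(- \frac{1}{45719}\right) = \frac{35083}{34498} - \frac{22170}{45719} = \frac{839139017}{1577214062}$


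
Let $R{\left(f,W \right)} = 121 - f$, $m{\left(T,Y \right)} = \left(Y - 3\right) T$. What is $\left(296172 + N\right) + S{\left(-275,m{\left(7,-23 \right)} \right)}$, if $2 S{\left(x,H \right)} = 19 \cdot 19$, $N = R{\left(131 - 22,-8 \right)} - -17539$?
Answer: $\frac{627807}{2} \approx 3.139 \cdot 10^{5}$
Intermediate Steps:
$m{\left(T,Y \right)} = T \left(-3 + Y\right)$ ($m{\left(T,Y \right)} = \left(-3 + Y\right) T = T \left(-3 + Y\right)$)
$N = 17551$ ($N = \left(121 - \left(131 - 22\right)\right) - -17539 = \left(121 - 109\right) + 17539 = 12 + 17539 = 17551$)
$S{\left(x,H \right)} = \frac{361}{2}$ ($S{\left(x,H \right)} = \frac{19 \cdot 19}{2} = \frac{1}{2} \cdot 361 = \frac{361}{2}$)
$\left(296172 + N\right) + S{\left(-275,m{\left(7,-23 \right)} \right)} = \left(296172 + 17551\right) + \frac{361}{2} = 313723 + \frac{361}{2} = \frac{627807}{2}$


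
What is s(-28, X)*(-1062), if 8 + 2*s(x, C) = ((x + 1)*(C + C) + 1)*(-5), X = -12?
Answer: 1727343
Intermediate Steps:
s(x, C) = -13/2 - 5*C*(1 + x) (s(x, C) = -4 + (((x + 1)*(C + C) + 1)*(-5))/2 = -4 + (((1 + x)*(2*C) + 1)*(-5))/2 = -4 + ((2*C*(1 + x) + 1)*(-5))/2 = -4 + ((1 + 2*C*(1 + x))*(-5))/2 = -4 + (-5 - 10*C*(1 + x))/2 = -4 + (-5/2 - 5*C*(1 + x)) = -13/2 - 5*C*(1 + x))
s(-28, X)*(-1062) = (-13/2 - 5*(-12) - 5*(-12)*(-28))*(-1062) = (-13/2 + 60 - 1680)*(-1062) = -3253/2*(-1062) = 1727343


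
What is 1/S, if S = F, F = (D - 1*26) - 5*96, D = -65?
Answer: -1/571 ≈ -0.0017513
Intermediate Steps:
F = -571 (F = (-65 - 1*26) - 5*96 = (-65 - 26) - 480 = -91 - 480 = -571)
S = -571
1/S = 1/(-571) = -1/571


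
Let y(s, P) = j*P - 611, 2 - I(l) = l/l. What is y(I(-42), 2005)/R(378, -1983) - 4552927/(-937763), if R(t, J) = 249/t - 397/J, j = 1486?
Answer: 232653623685372341/67084751731 ≈ 3.4681e+6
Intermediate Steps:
I(l) = 1 (I(l) = 2 - l/l = 2 - 1*1 = 2 - 1 = 1)
y(s, P) = -611 + 1486*P (y(s, P) = 1486*P - 611 = -611 + 1486*P)
R(t, J) = -397/J + 249/t
y(I(-42), 2005)/R(378, -1983) - 4552927/(-937763) = (-611 + 1486*2005)/(-397/(-1983) + 249/378) - 4552927/(-937763) = (-611 + 2979430)/(-397*(-1/1983) + 249*(1/378)) - 4552927*(-1/937763) = 2978819/(397/1983 + 83/126) + 4552927/937763 = 2978819/(71537/83286) + 4552927/937763 = 2978819*(83286/71537) + 4552927/937763 = 248093919234/71537 + 4552927/937763 = 232653623685372341/67084751731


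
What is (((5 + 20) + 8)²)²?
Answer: 1185921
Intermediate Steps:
(((5 + 20) + 8)²)² = ((25 + 8)²)² = (33²)² = 1089² = 1185921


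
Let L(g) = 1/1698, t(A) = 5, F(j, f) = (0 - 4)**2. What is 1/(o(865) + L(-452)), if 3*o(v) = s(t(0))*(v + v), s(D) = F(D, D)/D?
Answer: 566/1044459 ≈ 0.00054191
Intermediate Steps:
F(j, f) = 16 (F(j, f) = (-4)**2 = 16)
L(g) = 1/1698
s(D) = 16/D
o(v) = 32*v/15 (o(v) = ((16/5)*(v + v))/3 = ((16*(1/5))*(2*v))/3 = (16*(2*v)/5)/3 = (32*v/5)/3 = 32*v/15)
1/(o(865) + L(-452)) = 1/((32/15)*865 + 1/1698) = 1/(5536/3 + 1/1698) = 1/(1044459/566) = 566/1044459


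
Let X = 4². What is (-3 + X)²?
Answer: 169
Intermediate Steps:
X = 16
(-3 + X)² = (-3 + 16)² = 13² = 169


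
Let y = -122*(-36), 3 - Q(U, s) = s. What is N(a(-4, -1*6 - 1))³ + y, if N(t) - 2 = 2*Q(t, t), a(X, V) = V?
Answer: 15040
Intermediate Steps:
Q(U, s) = 3 - s
y = 4392
N(t) = 8 - 2*t (N(t) = 2 + 2*(3 - t) = 2 + (6 - 2*t) = 8 - 2*t)
N(a(-4, -1*6 - 1))³ + y = (8 - 2*(-1*6 - 1))³ + 4392 = (8 - 2*(-6 - 1))³ + 4392 = (8 - 2*(-7))³ + 4392 = (8 + 14)³ + 4392 = 22³ + 4392 = 10648 + 4392 = 15040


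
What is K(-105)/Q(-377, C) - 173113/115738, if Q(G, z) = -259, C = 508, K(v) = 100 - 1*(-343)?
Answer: -13729743/4282306 ≈ -3.2062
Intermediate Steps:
K(v) = 443 (K(v) = 100 + 343 = 443)
K(-105)/Q(-377, C) - 173113/115738 = 443/(-259) - 173113/115738 = 443*(-1/259) - 173113*1/115738 = -443/259 - 173113/115738 = -13729743/4282306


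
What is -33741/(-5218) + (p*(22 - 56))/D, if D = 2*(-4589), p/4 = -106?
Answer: 117226105/23945402 ≈ 4.8956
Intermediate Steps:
p = -424 (p = 4*(-106) = -424)
D = -9178
-33741/(-5218) + (p*(22 - 56))/D = -33741/(-5218) - 424*(22 - 56)/(-9178) = -33741*(-1/5218) - 424*(-34)*(-1/9178) = 33741/5218 + 14416*(-1/9178) = 33741/5218 - 7208/4589 = 117226105/23945402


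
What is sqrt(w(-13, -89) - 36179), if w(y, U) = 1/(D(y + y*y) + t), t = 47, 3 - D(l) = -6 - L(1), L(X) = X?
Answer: I*sqrt(117545514)/57 ≈ 190.21*I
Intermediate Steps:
D(l) = 10 (D(l) = 3 - (-6 - 1*1) = 3 - (-6 - 1) = 3 - 1*(-7) = 3 + 7 = 10)
w(y, U) = 1/57 (w(y, U) = 1/(10 + 47) = 1/57)
sqrt(w(-13, -89) - 36179) = sqrt(1/57 - 36179) = sqrt(-2062202/57) = I*sqrt(117545514)/57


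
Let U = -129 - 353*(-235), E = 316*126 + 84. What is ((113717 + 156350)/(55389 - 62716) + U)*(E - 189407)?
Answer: -90690353404745/7327 ≈ -1.2378e+10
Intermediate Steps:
E = 39900 (E = 39816 + 84 = 39900)
U = 82826 (U = -129 + 82955 = 82826)
((113717 + 156350)/(55389 - 62716) + U)*(E - 189407) = ((113717 + 156350)/(55389 - 62716) + 82826)*(39900 - 189407) = (270067/(-7327) + 82826)*(-149507) = (270067*(-1/7327) + 82826)*(-149507) = (-270067/7327 + 82826)*(-149507) = (606596035/7327)*(-149507) = -90690353404745/7327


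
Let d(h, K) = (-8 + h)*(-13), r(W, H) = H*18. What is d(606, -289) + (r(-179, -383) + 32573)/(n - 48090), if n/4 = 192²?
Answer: -772445605/99366 ≈ -7773.7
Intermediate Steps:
r(W, H) = 18*H
n = 147456 (n = 4*192² = 4*36864 = 147456)
d(h, K) = 104 - 13*h
d(606, -289) + (r(-179, -383) + 32573)/(n - 48090) = (104 - 13*606) + (18*(-383) + 32573)/(147456 - 48090) = (104 - 7878) + (-6894 + 32573)/99366 = -7774 + 25679*(1/99366) = -7774 + 25679/99366 = -772445605/99366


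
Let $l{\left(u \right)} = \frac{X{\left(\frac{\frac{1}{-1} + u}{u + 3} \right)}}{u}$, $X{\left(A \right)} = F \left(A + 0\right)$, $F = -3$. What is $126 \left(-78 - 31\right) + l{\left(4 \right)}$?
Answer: $- \frac{384561}{28} \approx -13734.0$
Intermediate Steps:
$X{\left(A \right)} = - 3 A$ ($X{\left(A \right)} = - 3 \left(A + 0\right) = - 3 A$)
$l{\left(u \right)} = - \frac{3 \left(-1 + u\right)}{u \left(3 + u\right)}$ ($l{\left(u \right)} = \frac{\left(-3\right) \frac{\frac{1}{-1} + u}{u + 3}}{u} = \frac{\left(-3\right) \frac{-1 + u}{3 + u}}{u} = \frac{\left(-3\right) \frac{1}{3 + u} \left(-1 + u\right)}{u} = - \frac{3 \left(-1 + u\right)}{u \left(3 + u\right)}$)
$126 \left(-78 - 31\right) + l{\left(4 \right)} = 126 \left(-78 - 31\right) + \frac{3 \left(1 - 4\right)}{4 \left(3 + 4\right)} = 126 \left(-109\right) + 3 \cdot \frac{1}{4} \cdot \frac{1}{7} \left(1 - 4\right) = -13734 + 3 \cdot \frac{1}{4} \cdot \frac{1}{7} \left(-3\right) = -13734 - \frac{9}{28} = - \frac{384561}{28}$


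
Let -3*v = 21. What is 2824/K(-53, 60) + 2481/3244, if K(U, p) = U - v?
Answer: -4523465/74612 ≈ -60.627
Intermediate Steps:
v = -7 (v = -1/3*21 = -7)
K(U, p) = 7 + U (K(U, p) = U - 1*(-7) = U + 7 = 7 + U)
2824/K(-53, 60) + 2481/3244 = 2824/(7 - 53) + 2481/3244 = 2824/(-46) + 2481*(1/3244) = 2824*(-1/46) + 2481/3244 = -1412/23 + 2481/3244 = -4523465/74612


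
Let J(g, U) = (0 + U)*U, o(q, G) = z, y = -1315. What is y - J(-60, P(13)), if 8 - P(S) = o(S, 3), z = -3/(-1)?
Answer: -1340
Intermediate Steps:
z = 3 (z = -3*(-1) = 3)
o(q, G) = 3
P(S) = 5 (P(S) = 8 - 1*3 = 8 - 3 = 5)
J(g, U) = U² (J(g, U) = U*U = U²)
y - J(-60, P(13)) = -1315 - 1*5² = -1315 - 1*25 = -1315 - 25 = -1340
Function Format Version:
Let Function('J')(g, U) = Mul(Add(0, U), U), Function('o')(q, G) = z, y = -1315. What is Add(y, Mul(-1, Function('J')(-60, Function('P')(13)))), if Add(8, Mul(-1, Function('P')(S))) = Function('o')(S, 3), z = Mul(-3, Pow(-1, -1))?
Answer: -1340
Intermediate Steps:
z = 3 (z = Mul(-3, -1) = 3)
Function('o')(q, G) = 3
Function('P')(S) = 5 (Function('P')(S) = Add(8, Mul(-1, 3)) = Add(8, -3) = 5)
Function('J')(g, U) = Pow(U, 2) (Function('J')(g, U) = Mul(U, U) = Pow(U, 2))
Add(y, Mul(-1, Function('J')(-60, Function('P')(13)))) = Add(-1315, Mul(-1, Pow(5, 2))) = Add(-1315, Mul(-1, 25)) = Add(-1315, -25) = -1340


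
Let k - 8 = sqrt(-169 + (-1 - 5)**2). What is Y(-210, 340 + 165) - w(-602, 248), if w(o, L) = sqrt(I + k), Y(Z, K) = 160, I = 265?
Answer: 160 - sqrt(273 + I*sqrt(133)) ≈ 143.47 - 0.34891*I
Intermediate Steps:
k = 8 + I*sqrt(133) (k = 8 + sqrt(-169 + (-1 - 5)**2) = 8 + sqrt(-169 + (-6)**2) = 8 + sqrt(-169 + 36) = 8 + sqrt(-133) = 8 + I*sqrt(133) ≈ 8.0 + 11.533*I)
w(o, L) = sqrt(273 + I*sqrt(133)) (w(o, L) = sqrt(265 + (8 + I*sqrt(133))) = sqrt(273 + I*sqrt(133)))
Y(-210, 340 + 165) - w(-602, 248) = 160 - sqrt(273 + I*sqrt(133))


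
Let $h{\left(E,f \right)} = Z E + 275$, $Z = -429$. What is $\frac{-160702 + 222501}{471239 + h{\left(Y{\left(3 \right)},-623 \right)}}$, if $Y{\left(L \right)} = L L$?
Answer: $\frac{61799}{467653} \approx 0.13215$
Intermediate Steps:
$Y{\left(L \right)} = L^{2}$
$h{\left(E,f \right)} = 275 - 429 E$ ($h{\left(E,f \right)} = - 429 E + 275 = 275 - 429 E$)
$\frac{-160702 + 222501}{471239 + h{\left(Y{\left(3 \right)},-623 \right)}} = \frac{-160702 + 222501}{471239 + \left(275 - 429 \cdot 3^{2}\right)} = \frac{61799}{471239 + \left(275 - 3861\right)} = \frac{61799}{471239 - 3586} = \frac{61799}{467653}$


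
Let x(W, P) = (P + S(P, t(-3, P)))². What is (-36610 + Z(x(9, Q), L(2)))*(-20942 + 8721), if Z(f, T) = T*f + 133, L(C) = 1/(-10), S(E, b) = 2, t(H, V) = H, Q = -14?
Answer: 2229806997/5 ≈ 4.4596e+8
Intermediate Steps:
x(W, P) = (2 + P)² (x(W, P) = (P + 2)² = (2 + P)²)
L(C) = -⅒
Z(f, T) = 133 + T*f
(-36610 + Z(x(9, Q), L(2)))*(-20942 + 8721) = (-36610 + (133 - (2 - 14)²/10))*(-20942 + 8721) = (-36610 + (133 - ⅒*(-12)²))*(-12221) = (-36610 + (133 - ⅒*144))*(-12221) = (-36610 + (133 - 72/5))*(-12221) = (-36610 + 593/5)*(-12221) = -182457/5*(-12221) = 2229806997/5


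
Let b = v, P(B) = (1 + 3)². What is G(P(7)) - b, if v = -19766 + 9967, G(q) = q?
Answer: 9815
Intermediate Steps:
P(B) = 16 (P(B) = 4² = 16)
v = -9799
b = -9799
G(P(7)) - b = 16 - 1*(-9799) = 16 + 9799 = 9815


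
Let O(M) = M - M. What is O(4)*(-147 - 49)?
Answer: 0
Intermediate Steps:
O(M) = 0
O(4)*(-147 - 49) = 0*(-147 - 49) = 0*(-196) = 0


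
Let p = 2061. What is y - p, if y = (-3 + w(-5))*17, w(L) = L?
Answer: -2197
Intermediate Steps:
y = -136 (y = (-3 - 5)*17 = -8*17 = -136)
y - p = -136 - 1*2061 = -136 - 2061 = -2197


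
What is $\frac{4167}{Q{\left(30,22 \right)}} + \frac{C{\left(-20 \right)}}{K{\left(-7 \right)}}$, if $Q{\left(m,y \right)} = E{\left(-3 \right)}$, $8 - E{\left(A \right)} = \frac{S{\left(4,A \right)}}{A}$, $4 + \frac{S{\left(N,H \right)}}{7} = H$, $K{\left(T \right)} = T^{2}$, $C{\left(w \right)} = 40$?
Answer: $- \frac{611549}{1225} \approx -499.22$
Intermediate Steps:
$S{\left(N,H \right)} = -28 + 7 H$
$E{\left(A \right)} = 8 - \frac{-28 + 7 A}{A}$
$Q{\left(m,y \right)} = - \frac{25}{3}$ ($Q{\left(m,y \right)} = \frac{28 - 3}{-3} = \left(- \frac{1}{3}\right) 25 = - \frac{25}{3}$)
$\frac{4167}{Q{\left(30,22 \right)}} + \frac{C{\left(-20 \right)}}{K{\left(-7 \right)}} = \frac{4167}{- \frac{25}{3}} + \frac{40}{\left(-7\right)^{2}} = 4167 \left(- \frac{3}{25}\right) + \frac{40}{49} = - \frac{12501}{25} + 40 \cdot \frac{1}{49} = - \frac{12501}{25} + \frac{40}{49} = - \frac{611549}{1225}$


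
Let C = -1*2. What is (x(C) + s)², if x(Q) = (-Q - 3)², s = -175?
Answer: 30276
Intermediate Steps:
C = -2
x(Q) = (-3 - Q)²
(x(C) + s)² = ((3 - 2)² - 175)² = (1² - 175)² = (1 - 175)² = (-174)² = 30276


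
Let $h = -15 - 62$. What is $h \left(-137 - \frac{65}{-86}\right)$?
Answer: $\frac{902209}{86} \approx 10491.0$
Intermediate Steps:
$h = -77$
$h \left(-137 - \frac{65}{-86}\right) = - 77 \left(-137 - \frac{65}{-86}\right) = - 77 \left(-137 - - \frac{65}{86}\right) = - 77 \left(-137 + \frac{65}{86}\right) = \left(-77\right) \left(- \frac{11717}{86}\right) = \frac{902209}{86}$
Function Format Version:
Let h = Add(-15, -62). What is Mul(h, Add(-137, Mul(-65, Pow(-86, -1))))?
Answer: Rational(902209, 86) ≈ 10491.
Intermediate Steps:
h = -77
Mul(h, Add(-137, Mul(-65, Pow(-86, -1)))) = Mul(-77, Add(-137, Mul(-65, Pow(-86, -1)))) = Mul(-77, Add(-137, Mul(-65, Rational(-1, 86)))) = Mul(-77, Add(-137, Rational(65, 86))) = Mul(-77, Rational(-11717, 86)) = Rational(902209, 86)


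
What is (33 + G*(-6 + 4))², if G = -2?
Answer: 1369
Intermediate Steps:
(33 + G*(-6 + 4))² = (33 - 2*(-6 + 4))² = (33 - 2*(-2))² = (33 + 4)² = 37² = 1369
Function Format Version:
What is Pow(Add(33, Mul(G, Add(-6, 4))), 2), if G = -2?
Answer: 1369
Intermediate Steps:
Pow(Add(33, Mul(G, Add(-6, 4))), 2) = Pow(Add(33, Mul(-2, Add(-6, 4))), 2) = Pow(Add(33, Mul(-2, -2)), 2) = Pow(Add(33, 4), 2) = Pow(37, 2) = 1369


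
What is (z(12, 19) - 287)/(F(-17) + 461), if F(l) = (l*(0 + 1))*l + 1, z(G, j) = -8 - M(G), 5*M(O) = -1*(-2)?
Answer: -1477/3755 ≈ -0.39334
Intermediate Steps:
M(O) = ⅖ (M(O) = (-1*(-2))/5 = (⅕)*2 = ⅖)
z(G, j) = -42/5 (z(G, j) = -8 - 1*⅖ = -8 - ⅖ = -42/5)
F(l) = 1 + l² (F(l) = (l*1)*l + 1 = l*l + 1 = l² + 1 = 1 + l²)
(z(12, 19) - 287)/(F(-17) + 461) = (-42/5 - 287)/((1 + (-17)²) + 461) = -1477/(5*((1 + 289) + 461)) = -1477/(5*(290 + 461)) = -1477/5/751 = -1477/5*1/751 = -1477/3755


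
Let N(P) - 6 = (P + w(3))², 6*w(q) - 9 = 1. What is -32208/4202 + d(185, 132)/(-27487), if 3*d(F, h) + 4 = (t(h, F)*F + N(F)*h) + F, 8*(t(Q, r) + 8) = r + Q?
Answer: -24012584393/378001224 ≈ -63.525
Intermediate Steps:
w(q) = 5/3 (w(q) = 3/2 + (⅙)*1 = 3/2 + ⅙ = 5/3)
t(Q, r) = -8 + Q/8 + r/8 (t(Q, r) = -8 + (r + Q)/8 = -8 + (Q + r)/8 = -8 + (Q/8 + r/8) = -8 + Q/8 + r/8)
N(P) = 6 + (5/3 + P)² (N(P) = 6 + (P + 5/3)² = 6 + (5/3 + P)²)
d(F, h) = -4/3 + F/3 + F*(-8 + F/8 + h/8)/3 + h*(6 + (5 + 3*F)²/9)/3 (d(F, h) = -4/3 + (((-8 + h/8 + F/8)*F + (6 + (5 + 3*F)²/9)*h) + F)/3 = -4/3 + (((-8 + F/8 + h/8)*F + h*(6 + (5 + 3*F)²/9)) + F)/3 = -4/3 + ((F*(-8 + F/8 + h/8) + h*(6 + (5 + 3*F)²/9)) + F)/3 = -4/3 + (F + F*(-8 + F/8 + h/8) + h*(6 + (5 + 3*F)²/9))/3 = -4/3 + (F/3 + F*(-8 + F/8 + h/8)/3 + h*(6 + (5 + 3*F)²/9)/3) = -4/3 + F/3 + F*(-8 + F/8 + h/8)/3 + h*(6 + (5 + 3*F)²/9)/3)
-32208/4202 + d(185, 132)/(-27487) = -32208/4202 + (-4/3 + (⅓)*185 + (1/24)*185*(-64 + 185 + 132) + (1/27)*132*(54 + (5 + 3*185)²))/(-27487) = -32208*1/4202 + (-4/3 + 185/3 + (1/24)*185*253 + (1/27)*132*(54 + (5 + 555)²))*(-1/27487) = -1464/191 + (-4/3 + 185/3 + 46805/24 + (1/27)*132*(54 + 560²))*(-1/27487) = -1464/191 + (-4/3 + 185/3 + 46805/24 + (1/27)*132*(54 + 313600))*(-1/27487) = -1464/191 + (-4/3 + 185/3 + 46805/24 + (1/27)*132*313654)*(-1/27487) = -1464/191 + (-4/3 + 185/3 + 46805/24 + 13800776/9)*(-1/27487) = -1464/191 + (110550967/72)*(-1/27487) = -1464/191 - 110550967/1979064 = -24012584393/378001224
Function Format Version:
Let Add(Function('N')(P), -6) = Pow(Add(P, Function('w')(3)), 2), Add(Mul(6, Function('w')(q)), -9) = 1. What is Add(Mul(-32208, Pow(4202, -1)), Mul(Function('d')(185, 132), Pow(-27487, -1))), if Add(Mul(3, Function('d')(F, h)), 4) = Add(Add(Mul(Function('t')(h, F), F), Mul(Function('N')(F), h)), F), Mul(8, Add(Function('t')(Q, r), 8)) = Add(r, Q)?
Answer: Rational(-24012584393, 378001224) ≈ -63.525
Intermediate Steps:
Function('w')(q) = Rational(5, 3) (Function('w')(q) = Add(Rational(3, 2), Mul(Rational(1, 6), 1)) = Add(Rational(3, 2), Rational(1, 6)) = Rational(5, 3))
Function('t')(Q, r) = Add(-8, Mul(Rational(1, 8), Q), Mul(Rational(1, 8), r)) (Function('t')(Q, r) = Add(-8, Mul(Rational(1, 8), Add(r, Q))) = Add(-8, Mul(Rational(1, 8), Add(Q, r))) = Add(-8, Add(Mul(Rational(1, 8), Q), Mul(Rational(1, 8), r))) = Add(-8, Mul(Rational(1, 8), Q), Mul(Rational(1, 8), r)))
Function('N')(P) = Add(6, Pow(Add(Rational(5, 3), P), 2)) (Function('N')(P) = Add(6, Pow(Add(P, Rational(5, 3)), 2)) = Add(6, Pow(Add(Rational(5, 3), P), 2)))
Function('d')(F, h) = Add(Rational(-4, 3), Mul(Rational(1, 3), F), Mul(Rational(1, 3), F, Add(-8, Mul(Rational(1, 8), F), Mul(Rational(1, 8), h))), Mul(Rational(1, 3), h, Add(6, Mul(Rational(1, 9), Pow(Add(5, Mul(3, F)), 2))))) (Function('d')(F, h) = Add(Rational(-4, 3), Mul(Rational(1, 3), Add(Add(Mul(Add(-8, Mul(Rational(1, 8), h), Mul(Rational(1, 8), F)), F), Mul(Add(6, Mul(Rational(1, 9), Pow(Add(5, Mul(3, F)), 2))), h)), F))) = Add(Rational(-4, 3), Mul(Rational(1, 3), Add(Add(Mul(Add(-8, Mul(Rational(1, 8), F), Mul(Rational(1, 8), h)), F), Mul(h, Add(6, Mul(Rational(1, 9), Pow(Add(5, Mul(3, F)), 2))))), F))) = Add(Rational(-4, 3), Mul(Rational(1, 3), Add(Add(Mul(F, Add(-8, Mul(Rational(1, 8), F), Mul(Rational(1, 8), h))), Mul(h, Add(6, Mul(Rational(1, 9), Pow(Add(5, Mul(3, F)), 2))))), F))) = Add(Rational(-4, 3), Mul(Rational(1, 3), Add(F, Mul(F, Add(-8, Mul(Rational(1, 8), F), Mul(Rational(1, 8), h))), Mul(h, Add(6, Mul(Rational(1, 9), Pow(Add(5, Mul(3, F)), 2))))))) = Add(Rational(-4, 3), Add(Mul(Rational(1, 3), F), Mul(Rational(1, 3), F, Add(-8, Mul(Rational(1, 8), F), Mul(Rational(1, 8), h))), Mul(Rational(1, 3), h, Add(6, Mul(Rational(1, 9), Pow(Add(5, Mul(3, F)), 2)))))) = Add(Rational(-4, 3), Mul(Rational(1, 3), F), Mul(Rational(1, 3), F, Add(-8, Mul(Rational(1, 8), F), Mul(Rational(1, 8), h))), Mul(Rational(1, 3), h, Add(6, Mul(Rational(1, 9), Pow(Add(5, Mul(3, F)), 2))))))
Add(Mul(-32208, Pow(4202, -1)), Mul(Function('d')(185, 132), Pow(-27487, -1))) = Add(Mul(-32208, Pow(4202, -1)), Mul(Add(Rational(-4, 3), Mul(Rational(1, 3), 185), Mul(Rational(1, 24), 185, Add(-64, 185, 132)), Mul(Rational(1, 27), 132, Add(54, Pow(Add(5, Mul(3, 185)), 2)))), Pow(-27487, -1))) = Add(Mul(-32208, Rational(1, 4202)), Mul(Add(Rational(-4, 3), Rational(185, 3), Mul(Rational(1, 24), 185, 253), Mul(Rational(1, 27), 132, Add(54, Pow(Add(5, 555), 2)))), Rational(-1, 27487))) = Add(Rational(-1464, 191), Mul(Add(Rational(-4, 3), Rational(185, 3), Rational(46805, 24), Mul(Rational(1, 27), 132, Add(54, Pow(560, 2)))), Rational(-1, 27487))) = Add(Rational(-1464, 191), Mul(Add(Rational(-4, 3), Rational(185, 3), Rational(46805, 24), Mul(Rational(1, 27), 132, Add(54, 313600))), Rational(-1, 27487))) = Add(Rational(-1464, 191), Mul(Add(Rational(-4, 3), Rational(185, 3), Rational(46805, 24), Mul(Rational(1, 27), 132, 313654)), Rational(-1, 27487))) = Add(Rational(-1464, 191), Mul(Add(Rational(-4, 3), Rational(185, 3), Rational(46805, 24), Rational(13800776, 9)), Rational(-1, 27487))) = Add(Rational(-1464, 191), Mul(Rational(110550967, 72), Rational(-1, 27487))) = Add(Rational(-1464, 191), Rational(-110550967, 1979064)) = Rational(-24012584393, 378001224)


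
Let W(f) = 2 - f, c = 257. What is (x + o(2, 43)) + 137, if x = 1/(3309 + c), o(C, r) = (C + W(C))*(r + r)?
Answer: 1101895/3566 ≈ 309.00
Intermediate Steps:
o(C, r) = 4*r (o(C, r) = (C + (2 - C))*(r + r) = 2*(2*r) = 4*r)
x = 1/3566 (x = 1/(3309 + 257) = 1/3566 ≈ 0.00028043)
(x + o(2, 43)) + 137 = (1/3566 + 4*43) + 137 = (1/3566 + 172) + 137 = 613353/3566 + 137 = 1101895/3566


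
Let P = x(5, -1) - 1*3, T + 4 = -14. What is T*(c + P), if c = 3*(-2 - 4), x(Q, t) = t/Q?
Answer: 1908/5 ≈ 381.60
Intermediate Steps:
T = -18 (T = -4 - 14 = -18)
c = -18 (c = 3*(-6) = -18)
P = -16/5 (P = -1/5 - 1*3 = -1*⅕ - 3 = -⅕ - 3 = -16/5 ≈ -3.2000)
T*(c + P) = -18*(-18 - 16/5) = -18*(-106/5) = 1908/5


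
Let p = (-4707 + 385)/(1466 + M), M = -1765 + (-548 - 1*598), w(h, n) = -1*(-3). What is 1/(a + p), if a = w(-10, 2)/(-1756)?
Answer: 2537420/7585097 ≈ 0.33453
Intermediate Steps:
w(h, n) = 3
M = -2911 (M = -1765 + (-548 - 598) = -1765 - 1146 = -2911)
p = 4322/1445 (p = (-4707 + 385)/(1466 - 2911) = -4322/(-1445) = -4322*(-1/1445) = 4322/1445 ≈ 2.9910)
a = -3/1756 (a = 3/(-1756) = 3*(-1/1756) = -3/1756 ≈ -0.0017084)
1/(a + p) = 1/(-3/1756 + 4322/1445) = 1/(7585097/2537420) = 2537420/7585097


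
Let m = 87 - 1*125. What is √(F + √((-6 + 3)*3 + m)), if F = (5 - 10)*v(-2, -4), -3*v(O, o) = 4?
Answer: √(60 + 9*I*√47)/3 ≈ 2.8486 + 1.2033*I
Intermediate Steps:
m = -38 (m = 87 - 125 = -38)
v(O, o) = -4/3 (v(O, o) = -⅓*4 = -4/3)
F = 20/3 (F = (5 - 10)*(-4/3) = -5*(-4/3) = 20/3 ≈ 6.6667)
√(F + √((-6 + 3)*3 + m)) = √(20/3 + √((-6 + 3)*3 - 38)) = √(20/3 + √(-3*3 - 38)) = √(20/3 + √(-9 - 38)) = √(20/3 + √(-47)) = √(20/3 + I*√47)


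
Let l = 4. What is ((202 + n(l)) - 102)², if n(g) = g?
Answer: 10816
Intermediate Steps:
((202 + n(l)) - 102)² = ((202 + 4) - 102)² = (206 - 102)² = 104² = 10816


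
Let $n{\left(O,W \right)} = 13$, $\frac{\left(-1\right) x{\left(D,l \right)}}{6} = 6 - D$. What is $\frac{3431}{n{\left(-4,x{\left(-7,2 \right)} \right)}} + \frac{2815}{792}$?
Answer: $\frac{2753947}{10296} \approx 267.48$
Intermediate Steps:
$x{\left(D,l \right)} = -36 + 6 D$ ($x{\left(D,l \right)} = - 6 \left(6 - D\right) = -36 + 6 D$)
$\frac{3431}{n{\left(-4,x{\left(-7,2 \right)} \right)}} + \frac{2815}{792} = \frac{3431}{13} + \frac{2815}{792} = \frac{2753947}{10296}$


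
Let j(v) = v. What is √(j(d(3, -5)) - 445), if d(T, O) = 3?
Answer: I*√442 ≈ 21.024*I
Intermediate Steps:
√(j(d(3, -5)) - 445) = √(3 - 445) = √(-442) = I*√442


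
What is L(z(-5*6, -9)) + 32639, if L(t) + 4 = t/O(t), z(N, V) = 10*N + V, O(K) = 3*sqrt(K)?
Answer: 32635 + I*sqrt(309)/3 ≈ 32635.0 + 5.8595*I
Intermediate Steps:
z(N, V) = V + 10*N
L(t) = -4 + sqrt(t)/3 (L(t) = -4 + t/((3*sqrt(t))) = -4 + t*(1/(3*sqrt(t))) = -4 + sqrt(t)/3)
L(z(-5*6, -9)) + 32639 = (-4 + sqrt(-9 + 10*(-5*6))/3) + 32639 = (-4 + sqrt(-9 + 10*(-30))/3) + 32639 = (-4 + sqrt(-9 - 300)/3) + 32639 = (-4 + sqrt(-309)/3) + 32639 = (-4 + (I*sqrt(309))/3) + 32639 = (-4 + I*sqrt(309)/3) + 32639 = 32635 + I*sqrt(309)/3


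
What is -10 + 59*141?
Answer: 8309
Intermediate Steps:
-10 + 59*141 = -10 + 8319 = 8309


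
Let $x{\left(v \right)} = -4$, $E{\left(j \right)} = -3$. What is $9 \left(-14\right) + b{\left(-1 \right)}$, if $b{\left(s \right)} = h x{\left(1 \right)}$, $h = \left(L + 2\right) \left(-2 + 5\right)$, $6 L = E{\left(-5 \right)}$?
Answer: $-144$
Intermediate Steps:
$L = - \frac{1}{2}$ ($L = \frac{1}{6} \left(-3\right) = - \frac{1}{2} \approx -0.5$)
$h = \frac{9}{2}$ ($h = \left(- \frac{1}{2} + 2\right) \left(-2 + 5\right) = \frac{3}{2} \cdot 3 = \frac{9}{2} \approx 4.5$)
$b{\left(s \right)} = -18$ ($b{\left(s \right)} = \frac{9}{2} \left(-4\right) = -18$)
$9 \left(-14\right) + b{\left(-1 \right)} = 9 \left(-14\right) - 18 = -126 - 18 = -144$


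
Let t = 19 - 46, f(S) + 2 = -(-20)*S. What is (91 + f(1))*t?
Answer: -2943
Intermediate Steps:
f(S) = -2 + 20*S (f(S) = -2 - (-20)*S = -2 + 20*S)
t = -27
(91 + f(1))*t = (91 + (-2 + 20*1))*(-27) = (91 + (-2 + 20))*(-27) = (91 + 18)*(-27) = 109*(-27) = -2943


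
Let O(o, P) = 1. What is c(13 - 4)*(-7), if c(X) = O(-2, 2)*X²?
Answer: -567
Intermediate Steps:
c(X) = X² (c(X) = 1*X² = X²)
c(13 - 4)*(-7) = (13 - 4)²*(-7) = 9²*(-7) = 81*(-7) = -567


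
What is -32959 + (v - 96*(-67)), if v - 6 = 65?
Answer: -26456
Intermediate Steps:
v = 71 (v = 6 + 65 = 71)
-32959 + (v - 96*(-67)) = -32959 + (71 - 96*(-67)) = -32959 + (71 + 6432) = -32959 + 6503 = -26456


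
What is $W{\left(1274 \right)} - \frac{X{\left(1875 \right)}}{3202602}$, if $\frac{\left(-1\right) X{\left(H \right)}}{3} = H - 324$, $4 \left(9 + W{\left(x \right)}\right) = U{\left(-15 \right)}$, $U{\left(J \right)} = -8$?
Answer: $- \frac{11741323}{1067534} \approx -10.999$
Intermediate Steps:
$W{\left(x \right)} = -11$ ($W{\left(x \right)} = -9 + \frac{1}{4} \left(-8\right) = -9 - 2 = -11$)
$X{\left(H \right)} = 972 - 3 H$ ($X{\left(H \right)} = - 3 \left(H - 324\right) = - 3 \left(-324 + H\right) = 972 - 3 H$)
$W{\left(1274 \right)} - \frac{X{\left(1875 \right)}}{3202602} = -11 - \frac{972 - 5625}{3202602} = -11 - \left(972 - 5625\right) \frac{1}{3202602} = -11 - \left(-4653\right) \frac{1}{3202602} = -11 - - \frac{1551}{1067534} = -11 + \frac{1551}{1067534} = - \frac{11741323}{1067534}$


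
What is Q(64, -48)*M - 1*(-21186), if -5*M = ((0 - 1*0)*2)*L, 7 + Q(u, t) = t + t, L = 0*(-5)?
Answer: 21186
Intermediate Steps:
L = 0
Q(u, t) = -7 + 2*t (Q(u, t) = -7 + (t + t) = -7 + 2*t)
M = 0 (M = -(0 - 1*0)*2*0/5 = -(0 + 0)*2*0/5 = -0*2*0/5 = -0*0 = -1/5*0 = 0)
Q(64, -48)*M - 1*(-21186) = (-7 + 2*(-48))*0 - 1*(-21186) = (-7 - 96)*0 + 21186 = -103*0 + 21186 = 0 + 21186 = 21186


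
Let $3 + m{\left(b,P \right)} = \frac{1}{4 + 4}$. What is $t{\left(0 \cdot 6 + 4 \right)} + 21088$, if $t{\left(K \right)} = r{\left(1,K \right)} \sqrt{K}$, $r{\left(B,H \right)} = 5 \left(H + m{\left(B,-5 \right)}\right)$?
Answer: $\frac{84397}{4} \approx 21099.0$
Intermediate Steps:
$m{\left(b,P \right)} = - \frac{23}{8}$ ($m{\left(b,P \right)} = -3 + \frac{1}{4 + 4} = -3 + \frac{1}{8} = - \frac{23}{8}$)
$r{\left(B,H \right)} = - \frac{115}{8} + 5 H$ ($r{\left(B,H \right)} = 5 \left(H - \frac{23}{8}\right) = 5 \left(- \frac{23}{8} + H\right) = - \frac{115}{8} + 5 H$)
$t{\left(K \right)} = \sqrt{K} \left(- \frac{115}{8} + 5 K\right)$ ($t{\left(K \right)} = \left(- \frac{115}{8} + 5 K\right) \sqrt{K} = \sqrt{K} \left(- \frac{115}{8} + 5 K\right)$)
$t{\left(0 \cdot 6 + 4 \right)} + 21088 = \sqrt{0 \cdot 6 + 4} \left(- \frac{115}{8} + 5 \left(0 \cdot 6 + 4\right)\right) + 21088 = \sqrt{0 + 4} \left(- \frac{115}{8} + 5 \left(0 + 4\right)\right) + 21088 = \sqrt{4} \left(- \frac{115}{8} + 5 \cdot 4\right) + 21088 = 2 \left(- \frac{115}{8} + 20\right) + 21088 = 2 \cdot \frac{45}{8} + 21088 = \frac{45}{4} + 21088 = \frac{84397}{4}$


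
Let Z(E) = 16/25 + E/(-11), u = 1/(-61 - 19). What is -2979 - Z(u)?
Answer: -13110421/4400 ≈ -2979.6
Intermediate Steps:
u = -1/80 (u = 1/(-80) = -1/80 ≈ -0.012500)
Z(E) = 16/25 - E/11 (Z(E) = 16*(1/25) + E*(-1/11) = 16/25 - E/11)
-2979 - Z(u) = -2979 - (16/25 - 1/11*(-1/80)) = -2979 - (16/25 + 1/880) = -2979 - 1*2821/4400 = -2979 - 2821/4400 = -13110421/4400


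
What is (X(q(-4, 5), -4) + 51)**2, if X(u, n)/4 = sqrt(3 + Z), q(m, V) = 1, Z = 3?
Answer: 2697 + 408*sqrt(6) ≈ 3696.4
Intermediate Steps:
X(u, n) = 4*sqrt(6) (X(u, n) = 4*sqrt(3 + 3) = 4*sqrt(6))
(X(q(-4, 5), -4) + 51)**2 = (4*sqrt(6) + 51)**2 = (51 + 4*sqrt(6))**2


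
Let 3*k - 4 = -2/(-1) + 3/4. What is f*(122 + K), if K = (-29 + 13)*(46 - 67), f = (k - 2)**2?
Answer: 229/8 ≈ 28.625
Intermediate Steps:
k = 9/4 (k = 4/3 + (-2/(-1) + 3/4)/3 = 4/3 + (-2*(-1) + 3*(1/4))/3 = 4/3 + (2 + 3/4)/3 = 4/3 + (1/3)*(11/4) = 4/3 + 11/12 = 9/4 ≈ 2.2500)
f = 1/16 (f = (9/4 - 2)**2 = (1/4)**2 = 1/16 ≈ 0.062500)
K = 336 (K = -16*(-21) = 336)
f*(122 + K) = (122 + 336)/16 = (1/16)*458 = 229/8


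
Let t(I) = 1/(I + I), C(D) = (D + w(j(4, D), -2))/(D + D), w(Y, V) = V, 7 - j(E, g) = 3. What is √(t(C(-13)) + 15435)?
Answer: √3473070/15 ≈ 124.24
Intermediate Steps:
j(E, g) = 4 (j(E, g) = 7 - 1*3 = 7 - 3 = 4)
C(D) = (-2 + D)/(2*D) (C(D) = (D - 2)/(D + D) = (-2 + D)/((2*D)) = (-2 + D)*(1/(2*D)) = (-2 + D)/(2*D))
t(I) = 1/(2*I)
√(t(C(-13)) + 15435) = √(1/(2*(((½)*(-2 - 13)/(-13)))) + 15435) = √(1/(2*(((½)*(-1/13)*(-15)))) + 15435) = √(1/(2*(15/26)) + 15435) = √((½)*(26/15) + 15435) = √(13/15 + 15435) = √(231538/15) = √3473070/15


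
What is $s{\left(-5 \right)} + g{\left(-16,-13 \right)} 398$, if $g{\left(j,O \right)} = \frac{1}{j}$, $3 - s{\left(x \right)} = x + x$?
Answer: $- \frac{95}{8} \approx -11.875$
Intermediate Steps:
$s{\left(x \right)} = 3 - 2 x$ ($s{\left(x \right)} = 3 - \left(x + x\right) = 3 - 2 x$)
$s{\left(-5 \right)} + g{\left(-16,-13 \right)} 398 = \left(3 - -10\right) + \frac{1}{-16} \cdot 398 = \left(3 + 10\right) - \frac{199}{8} = 13 - \frac{199}{8} = - \frac{95}{8}$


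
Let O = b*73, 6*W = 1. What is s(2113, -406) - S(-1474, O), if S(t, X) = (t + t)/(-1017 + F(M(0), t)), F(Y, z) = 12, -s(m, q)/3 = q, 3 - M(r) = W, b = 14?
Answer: 18226/15 ≈ 1215.1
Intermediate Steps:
W = 1/6 (W = (1/6)*1 = 1/6 ≈ 0.16667)
M(r) = 17/6 (M(r) = 3 - 1*1/6 = 3 - 1/6 = 17/6)
O = 1022 (O = 14*73 = 1022)
s(m, q) = -3*q
S(t, X) = -2*t/1005 (S(t, X) = (t + t)/(-1017 + 12) = (2*t)/(-1005) = (2*t)*(-1/1005) = -2*t/1005)
s(2113, -406) - S(-1474, O) = -3*(-406) - (-2)*(-1474)/1005 = 1218 - 1*44/15 = 1218 - 44/15 = 18226/15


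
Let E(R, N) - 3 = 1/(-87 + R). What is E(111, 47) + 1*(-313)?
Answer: -7439/24 ≈ -309.96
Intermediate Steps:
E(R, N) = 3 + 1/(-87 + R)
E(111, 47) + 1*(-313) = (-260 + 3*111)/(-87 + 111) + 1*(-313) = (-260 + 333)/24 - 313 = (1/24)*73 - 313 = 73/24 - 313 = -7439/24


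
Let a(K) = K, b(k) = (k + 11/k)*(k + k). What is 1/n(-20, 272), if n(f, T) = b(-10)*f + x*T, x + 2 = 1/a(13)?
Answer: -13/64520 ≈ -0.00020149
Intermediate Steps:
b(k) = 2*k*(k + 11/k) (b(k) = (k + 11/k)*(2*k) = 2*k*(k + 11/k))
x = -25/13 (x = -2 + 1/13 = -25/13 ≈ -1.9231)
n(f, T) = 222*f - 25*T/13 (n(f, T) = (22 + 2*(-10)²)*f - 25*T/13 = (22 + 2*100)*f - 25*T/13 = (22 + 200)*f - 25*T/13 = 222*f - 25*T/13)
1/n(-20, 272) = 1/(222*(-20) - 25/13*272) = 1/(-4440 - 6800/13) = 1/(-64520/13) = -13/64520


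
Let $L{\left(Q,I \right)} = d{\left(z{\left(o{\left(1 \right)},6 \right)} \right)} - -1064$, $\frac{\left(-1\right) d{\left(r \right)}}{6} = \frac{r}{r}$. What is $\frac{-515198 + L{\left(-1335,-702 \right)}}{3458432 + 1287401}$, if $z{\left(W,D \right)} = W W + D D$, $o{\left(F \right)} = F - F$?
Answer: $- \frac{514140}{4745833} \approx -0.10834$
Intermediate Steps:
$o{\left(F \right)} = 0$
$z{\left(W,D \right)} = D^{2} + W^{2}$ ($z{\left(W,D \right)} = W^{2} + D^{2} = D^{2} + W^{2}$)
$d{\left(r \right)} = -6$ ($d{\left(r \right)} = - 6 \frac{r}{r} = \left(-6\right) 1 = -6$)
$L{\left(Q,I \right)} = 1058$ ($L{\left(Q,I \right)} = -6 - -1064 = -6 + 1064 = 1058$)
$\frac{-515198 + L{\left(-1335,-702 \right)}}{3458432 + 1287401} = \frac{-515198 + 1058}{3458432 + 1287401} = - \frac{514140}{4745833}$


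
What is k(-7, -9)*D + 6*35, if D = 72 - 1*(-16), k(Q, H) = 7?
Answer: 826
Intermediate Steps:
D = 88 (D = 72 + 16 = 88)
k(-7, -9)*D + 6*35 = 7*88 + 6*35 = 616 + 210 = 826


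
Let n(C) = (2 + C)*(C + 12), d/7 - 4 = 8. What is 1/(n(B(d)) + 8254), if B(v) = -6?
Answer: 1/8230 ≈ 0.00012151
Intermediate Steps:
d = 84 (d = 28 + 7*8 = 28 + 56 = 84)
n(C) = (2 + C)*(12 + C)
1/(n(B(d)) + 8254) = 1/((24 + (-6)**2 + 14*(-6)) + 8254) = 1/((24 + 36 - 84) + 8254) = 1/(-24 + 8254) = 1/8230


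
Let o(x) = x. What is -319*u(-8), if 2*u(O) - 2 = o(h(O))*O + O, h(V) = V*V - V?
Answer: 92829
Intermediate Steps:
h(V) = V² - V
u(O) = 1 + O/2 + O²*(-1 + O)/2 (u(O) = 1 + ((O*(-1 + O))*O + O)/2 = 1 + (O²*(-1 + O) + O)/2 = 1 + (O + O²*(-1 + O))/2 = 1 + (O/2 + O²*(-1 + O)/2) = 1 + O/2 + O²*(-1 + O)/2)
-319*u(-8) = -319*(1 + (½)*(-8) + (½)*(-8)²*(-1 - 8)) = -319*(1 - 4 + (½)*64*(-9)) = -319*(1 - 4 - 288) = -319*(-291) = 92829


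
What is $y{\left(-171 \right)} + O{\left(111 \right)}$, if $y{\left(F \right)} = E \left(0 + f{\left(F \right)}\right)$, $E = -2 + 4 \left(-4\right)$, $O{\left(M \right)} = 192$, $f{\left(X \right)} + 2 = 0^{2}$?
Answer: $228$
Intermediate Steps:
$f{\left(X \right)} = -2$ ($f{\left(X \right)} = -2 + 0^{2} = -2 + 0 = -2$)
$E = -18$ ($E = -2 - 16 = -18$)
$y{\left(F \right)} = 36$ ($y{\left(F \right)} = - 18 \left(0 - 2\right) = \left(-18\right) \left(-2\right) = 36$)
$y{\left(-171 \right)} + O{\left(111 \right)} = 36 + 192 = 228$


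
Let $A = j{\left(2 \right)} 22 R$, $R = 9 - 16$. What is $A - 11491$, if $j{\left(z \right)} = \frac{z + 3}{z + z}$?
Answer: $- \frac{23367}{2} \approx -11684.0$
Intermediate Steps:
$R = -7$
$j{\left(z \right)} = \frac{3 + z}{2 z}$
$A = - \frac{385}{2}$ ($A = \frac{3 + 2}{2 \cdot 2} \cdot 22 \left(-7\right) = \frac{1}{2} \cdot \frac{1}{2} \cdot 5 \cdot 22 \left(-7\right) = \frac{5}{4} \cdot 22 \left(-7\right) = \frac{55}{2} \left(-7\right) = - \frac{385}{2} \approx -192.5$)
$A - 11491 = - \frac{385}{2} - 11491 = - \frac{23367}{2}$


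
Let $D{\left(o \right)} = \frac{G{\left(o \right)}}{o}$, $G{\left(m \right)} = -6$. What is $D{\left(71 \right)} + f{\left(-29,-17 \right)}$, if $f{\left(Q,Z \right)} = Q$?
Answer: $- \frac{2065}{71} \approx -29.085$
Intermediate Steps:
$D{\left(o \right)} = - \frac{6}{o}$
$D{\left(71 \right)} + f{\left(-29,-17 \right)} = - \frac{6}{71} - 29 = - \frac{2065}{71}$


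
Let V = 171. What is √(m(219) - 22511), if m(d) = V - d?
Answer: I*√22559 ≈ 150.2*I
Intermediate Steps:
m(d) = 171 - d
√(m(219) - 22511) = √((171 - 1*219) - 22511) = √((171 - 219) - 22511) = √(-48 - 22511) = √(-22559) = I*√22559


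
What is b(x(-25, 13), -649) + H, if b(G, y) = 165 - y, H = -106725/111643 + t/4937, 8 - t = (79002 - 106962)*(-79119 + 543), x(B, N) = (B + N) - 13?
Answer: -244829856163787/551181491 ≈ -4.4419e+5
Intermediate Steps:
x(B, N) = -13 + B + N
t = -2196984952 (t = 8 - (79002 - 106962)*(-79119 + 543) = 8 - (-27960)*(-78576) = 8 - 1*2196984960 = 8 - 2196984960 = -2196984952)
H = -245278517897461/551181491 (H = -106725/111643 - 2196984952/4937 = -245278517897461/551181491 ≈ -4.4501e+5)
b(x(-25, 13), -649) + H = (165 - 1*(-649)) - 245278517897461/551181491 = (165 + 649) - 245278517897461/551181491 = 814 - 245278517897461/551181491 = -244829856163787/551181491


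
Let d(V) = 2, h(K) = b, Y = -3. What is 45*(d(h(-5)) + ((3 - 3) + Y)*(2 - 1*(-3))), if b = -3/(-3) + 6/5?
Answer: -585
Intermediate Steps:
b = 11/5 (b = -3*(-⅓) + 6*(⅕) = 1 + 6/5 = 11/5 ≈ 2.2000)
h(K) = 11/5
45*(d(h(-5)) + ((3 - 3) + Y)*(2 - 1*(-3))) = 45*(2 + ((3 - 3) - 3)*(2 - 1*(-3))) = 45*(2 + (0 - 3)*(2 + 3)) = 45*(2 - 3*5) = 45*(2 - 15) = 45*(-13) = -585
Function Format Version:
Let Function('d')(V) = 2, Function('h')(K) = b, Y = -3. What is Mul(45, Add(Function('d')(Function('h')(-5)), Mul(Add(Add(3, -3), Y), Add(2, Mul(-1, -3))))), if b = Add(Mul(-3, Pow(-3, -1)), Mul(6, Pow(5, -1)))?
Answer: -585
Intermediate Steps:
b = Rational(11, 5) (b = Add(Mul(-3, Rational(-1, 3)), Mul(6, Rational(1, 5))) = Add(1, Rational(6, 5)) = Rational(11, 5) ≈ 2.2000)
Function('h')(K) = Rational(11, 5)
Mul(45, Add(Function('d')(Function('h')(-5)), Mul(Add(Add(3, -3), Y), Add(2, Mul(-1, -3))))) = Mul(45, Add(2, Mul(Add(Add(3, -3), -3), Add(2, Mul(-1, -3))))) = Mul(45, Add(2, Mul(Add(0, -3), Add(2, 3)))) = Mul(45, Add(2, Mul(-3, 5))) = Mul(45, Add(2, -15)) = Mul(45, -13) = -585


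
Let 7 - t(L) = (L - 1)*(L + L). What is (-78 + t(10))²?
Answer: 63001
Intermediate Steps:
t(L) = 7 - 2*L*(-1 + L) (t(L) = 7 - (L - 1)*(L + L) = 7 - (-1 + L)*2*L = 7 - 2*L*(-1 + L))
(-78 + t(10))² = (-78 + (7 - 2*10² + 2*10))² = (-78 + (7 - 2*100 + 20))² = (-78 + (7 - 200 + 20))² = (-78 - 173)² = (-251)² = 63001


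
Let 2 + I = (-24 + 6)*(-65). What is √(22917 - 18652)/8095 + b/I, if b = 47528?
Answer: 5941/146 + √4265/8095 ≈ 40.700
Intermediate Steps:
I = 1168 (I = -2 + (-24 + 6)*(-65) = -2 - 18*(-65) = -2 + 1170 = 1168)
√(22917 - 18652)/8095 + b/I = √(22917 - 18652)/8095 + 47528/1168 = √4265*(1/8095) + 47528*(1/1168) = √4265/8095 + 5941/146 = 5941/146 + √4265/8095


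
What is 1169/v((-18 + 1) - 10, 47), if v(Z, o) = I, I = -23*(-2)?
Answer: 1169/46 ≈ 25.413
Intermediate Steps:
I = 46
v(Z, o) = 46
1169/v((-18 + 1) - 10, 47) = 1169/46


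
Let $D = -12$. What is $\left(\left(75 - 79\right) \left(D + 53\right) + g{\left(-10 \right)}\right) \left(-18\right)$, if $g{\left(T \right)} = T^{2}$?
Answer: $1152$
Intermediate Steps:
$\left(\left(75 - 79\right) \left(D + 53\right) + g{\left(-10 \right)}\right) \left(-18\right) = \left(\left(75 - 79\right) \left(-12 + 53\right) + \left(-10\right)^{2}\right) \left(-18\right) = \left(\left(-4\right) 41 + 100\right) \left(-18\right) = \left(-164 + 100\right) \left(-18\right) = \left(-64\right) \left(-18\right) = 1152$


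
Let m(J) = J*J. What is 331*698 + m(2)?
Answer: 231042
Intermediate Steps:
m(J) = J**2
331*698 + m(2) = 331*698 + 2**2 = 231038 + 4 = 231042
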